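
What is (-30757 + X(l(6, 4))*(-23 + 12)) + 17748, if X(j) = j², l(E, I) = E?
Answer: -13405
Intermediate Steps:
(-30757 + X(l(6, 4))*(-23 + 12)) + 17748 = (-30757 + 6²*(-23 + 12)) + 17748 = (-30757 + 36*(-11)) + 17748 = (-30757 - 396) + 17748 = -31153 + 17748 = -13405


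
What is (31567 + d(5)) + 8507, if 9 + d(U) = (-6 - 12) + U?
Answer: 40052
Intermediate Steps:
d(U) = -27 + U (d(U) = -9 + ((-6 - 12) + U) = -9 + (-18 + U) = -27 + U)
(31567 + d(5)) + 8507 = (31567 + (-27 + 5)) + 8507 = (31567 - 22) + 8507 = 31545 + 8507 = 40052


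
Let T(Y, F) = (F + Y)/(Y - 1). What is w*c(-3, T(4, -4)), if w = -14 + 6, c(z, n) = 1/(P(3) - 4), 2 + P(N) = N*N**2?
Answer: -8/21 ≈ -0.38095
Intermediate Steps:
P(N) = -2 + N**3 (P(N) = -2 + N*N**2 = -2 + N**3)
T(Y, F) = (F + Y)/(-1 + Y)
c(z, n) = 1/21 (c(z, n) = 1/((-2 + 3**3) - 4) = 1/((-2 + 27) - 4) = 1/(25 - 4) = 1/21)
w = -8
w*c(-3, T(4, -4)) = -8*1/21 = -8/21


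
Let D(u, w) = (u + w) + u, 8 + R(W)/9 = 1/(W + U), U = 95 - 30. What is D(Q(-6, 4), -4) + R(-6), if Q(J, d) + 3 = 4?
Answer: -4357/59 ≈ -73.847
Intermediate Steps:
U = 65
Q(J, d) = 1 (Q(J, d) = -3 + 4 = 1)
R(W) = -72 + 9/(65 + W) (R(W) = -72 + 9/(W + 65) = -72 + 9/(65 + W))
D(u, w) = w + 2*u
D(Q(-6, 4), -4) + R(-6) = (-4 + 2*1) + 9*(-519 - 8*(-6))/(65 - 6) = (-4 + 2) + 9*(-519 + 48)/59 = -2 + 9*(1/59)*(-471) = -2 - 4239/59 = -4357/59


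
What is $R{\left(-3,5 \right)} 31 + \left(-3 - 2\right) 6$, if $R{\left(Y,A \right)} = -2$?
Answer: $-92$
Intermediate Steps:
$R{\left(-3,5 \right)} 31 + \left(-3 - 2\right) 6 = \left(-2\right) 31 + \left(-3 - 2\right) 6 = -62 + \left(-3 - 2\right) 6 = -62 - 30 = -92$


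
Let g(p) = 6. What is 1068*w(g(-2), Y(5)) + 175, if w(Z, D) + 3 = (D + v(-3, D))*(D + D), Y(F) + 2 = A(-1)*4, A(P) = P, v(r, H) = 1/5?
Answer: 356519/5 ≈ 71304.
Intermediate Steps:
v(r, H) = ⅕
Y(F) = -6 (Y(F) = -2 - 1*4 = -2 - 4 = -6)
w(Z, D) = -3 + 2*D*(⅕ + D) (w(Z, D) = -3 + (D + ⅕)*(D + D) = -3 + (⅕ + D)*(2*D) = -3 + 2*D*(⅕ + D))
1068*w(g(-2), Y(5)) + 175 = 1068*(-3 + 2*(-6)² + (⅖)*(-6)) + 175 = 1068*(-3 + 2*36 - 12/5) + 175 = 1068*(-3 + 72 - 12/5) + 175 = 1068*(333/5) + 175 = 355644/5 + 175 = 356519/5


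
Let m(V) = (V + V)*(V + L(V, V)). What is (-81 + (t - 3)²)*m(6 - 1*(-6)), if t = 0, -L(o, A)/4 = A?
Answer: 62208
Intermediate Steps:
L(o, A) = -4*A
m(V) = -6*V² (m(V) = (V + V)*(V - 4*V) = (2*V)*(-3*V) = -6*V²)
(-81 + (t - 3)²)*m(6 - 1*(-6)) = (-81 + (0 - 3)²)*(-6*(6 - 1*(-6))²) = (-81 + (-3)²)*(-6*(6 + 6)²) = (-81 + 9)*(-6*12²) = -(-432)*144 = -72*(-864) = 62208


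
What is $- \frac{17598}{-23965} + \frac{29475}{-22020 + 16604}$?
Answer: $- \frac{611057607}{129794440} \approx -4.7079$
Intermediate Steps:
$- \frac{17598}{-23965} + \frac{29475}{-22020 + 16604} = \left(-17598\right) \left(- \frac{1}{23965}\right) + \frac{29475}{-5416} = \frac{17598}{23965} + 29475 \left(- \frac{1}{5416}\right) = \frac{17598}{23965} - \frac{29475}{5416} = - \frac{611057607}{129794440}$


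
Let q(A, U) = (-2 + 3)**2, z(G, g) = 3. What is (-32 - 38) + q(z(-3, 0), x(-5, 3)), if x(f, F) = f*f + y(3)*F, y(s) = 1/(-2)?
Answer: -69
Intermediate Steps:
y(s) = -1/2
x(f, F) = f**2 - F/2 (x(f, F) = f*f - F/2 = f**2 - F/2)
q(A, U) = 1 (q(A, U) = 1**2 = 1)
(-32 - 38) + q(z(-3, 0), x(-5, 3)) = (-32 - 38) + 1 = -70 + 1 = -69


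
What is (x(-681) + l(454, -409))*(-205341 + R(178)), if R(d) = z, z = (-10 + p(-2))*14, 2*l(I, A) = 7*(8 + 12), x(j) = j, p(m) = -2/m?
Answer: 125540337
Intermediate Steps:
l(I, A) = 70 (l(I, A) = (7*(8 + 12))/2 = (7*20)/2 = (½)*140 = 70)
z = -126 (z = (-10 - 2/(-2))*14 = (-10 - 2*(-½))*14 = (-10 + 1)*14 = -9*14 = -126)
R(d) = -126
(x(-681) + l(454, -409))*(-205341 + R(178)) = (-681 + 70)*(-205341 - 126) = -611*(-205467) = 125540337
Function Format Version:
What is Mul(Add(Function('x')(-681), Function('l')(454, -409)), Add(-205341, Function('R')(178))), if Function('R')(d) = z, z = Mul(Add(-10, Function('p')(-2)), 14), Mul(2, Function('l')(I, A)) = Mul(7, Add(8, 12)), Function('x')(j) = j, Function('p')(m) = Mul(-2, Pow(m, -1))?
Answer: 125540337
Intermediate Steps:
Function('l')(I, A) = 70 (Function('l')(I, A) = Mul(Rational(1, 2), Mul(7, Add(8, 12))) = Mul(Rational(1, 2), Mul(7, 20)) = Mul(Rational(1, 2), 140) = 70)
z = -126 (z = Mul(Add(-10, Mul(-2, Pow(-2, -1))), 14) = Mul(Add(-10, Mul(-2, Rational(-1, 2))), 14) = Mul(Add(-10, 1), 14) = Mul(-9, 14) = -126)
Function('R')(d) = -126
Mul(Add(Function('x')(-681), Function('l')(454, -409)), Add(-205341, Function('R')(178))) = Mul(Add(-681, 70), Add(-205341, -126)) = Mul(-611, -205467) = 125540337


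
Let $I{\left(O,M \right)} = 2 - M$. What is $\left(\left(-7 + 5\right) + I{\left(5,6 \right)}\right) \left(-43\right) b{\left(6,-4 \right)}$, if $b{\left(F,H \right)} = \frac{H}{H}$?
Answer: $258$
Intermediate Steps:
$b{\left(F,H \right)} = 1$
$\left(\left(-7 + 5\right) + I{\left(5,6 \right)}\right) \left(-43\right) b{\left(6,-4 \right)} = \left(\left(-7 + 5\right) + \left(2 - 6\right)\right) \left(-43\right) 1 = \left(-2 + \left(2 - 6\right)\right) \left(-43\right) 1 = \left(-2 - 4\right) \left(-43\right) 1 = \left(-6\right) \left(-43\right) 1 = 258 \cdot 1 = 258$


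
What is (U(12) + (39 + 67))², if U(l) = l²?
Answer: 62500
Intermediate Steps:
(U(12) + (39 + 67))² = (12² + (39 + 67))² = (144 + 106)² = 250² = 62500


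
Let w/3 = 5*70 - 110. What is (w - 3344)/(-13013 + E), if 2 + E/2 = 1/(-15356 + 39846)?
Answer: 8032720/39848291 ≈ 0.20158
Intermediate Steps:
E = -48979/12245 (E = -4 + 2/(-15356 + 39846) = -4 + 2/24490 = -4 + 2*(1/24490) = -4 + 1/12245 = -48979/12245 ≈ -3.9999)
w = 720 (w = 3*(5*70 - 110) = 3*(350 - 110) = 3*240 = 720)
(w - 3344)/(-13013 + E) = (720 - 3344)/(-13013 - 48979/12245) = -2624/(-159393164/12245) = -2624*(-12245/159393164) = 8032720/39848291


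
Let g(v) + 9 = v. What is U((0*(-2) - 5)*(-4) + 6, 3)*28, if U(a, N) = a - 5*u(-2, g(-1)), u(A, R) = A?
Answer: 1008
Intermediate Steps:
g(v) = -9 + v
U(a, N) = 10 + a (U(a, N) = a - 5*(-2) = a + 10 = 10 + a)
U((0*(-2) - 5)*(-4) + 6, 3)*28 = (10 + ((0*(-2) - 5)*(-4) + 6))*28 = (10 + ((0 - 5)*(-4) + 6))*28 = (10 + (-5*(-4) + 6))*28 = (10 + (20 + 6))*28 = (10 + 26)*28 = 36*28 = 1008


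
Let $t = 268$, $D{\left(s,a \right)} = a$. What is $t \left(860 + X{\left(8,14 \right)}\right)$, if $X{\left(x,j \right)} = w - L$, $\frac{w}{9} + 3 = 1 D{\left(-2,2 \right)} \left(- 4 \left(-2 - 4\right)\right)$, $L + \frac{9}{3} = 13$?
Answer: $336340$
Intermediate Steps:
$L = 10$ ($L = -3 + 13 = 10$)
$w = 405$ ($w = -27 + 9 \cdot 1 \cdot 2 \left(- 4 \left(-2 - 4\right)\right) = -27 + 9 \cdot 2 \left(\left(-4\right) \left(-6\right)\right) = -27 + 9 \cdot 2 \cdot 24 = -27 + 9 \cdot 48 = -27 + 432 = 405$)
$X{\left(x,j \right)} = 395$ ($X{\left(x,j \right)} = 405 - 10 = 395$)
$t \left(860 + X{\left(8,14 \right)}\right) = 268 \left(860 + 395\right) = 268 \cdot 1255 = 336340$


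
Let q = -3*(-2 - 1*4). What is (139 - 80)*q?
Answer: 1062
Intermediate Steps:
q = 18 (q = -3*(-2 - 4) = -3*(-6) = 18)
(139 - 80)*q = (139 - 80)*18 = 59*18 = 1062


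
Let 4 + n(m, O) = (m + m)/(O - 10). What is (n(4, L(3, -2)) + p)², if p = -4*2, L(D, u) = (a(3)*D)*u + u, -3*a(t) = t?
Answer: 1600/9 ≈ 177.78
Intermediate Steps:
a(t) = -t/3
L(D, u) = u - D*u (L(D, u) = ((-⅓*3)*D)*u + u = (-D)*u + u = -D*u + u = u - D*u)
n(m, O) = -4 + 2*m/(-10 + O) (n(m, O) = -4 + (m + m)/(O - 10) = -4 + (2*m)/(-10 + O) = -4 + 2*m/(-10 + O))
p = -8
(n(4, L(3, -2)) + p)² = (2*(20 + 4 - (-4)*(1 - 1*3))/(-10 - 2*(1 - 1*3)) - 8)² = (2*(20 + 4 - (-4)*(1 - 3))/(-10 - 2*(1 - 3)) - 8)² = (2*(20 + 4 - (-4)*(-2))/(-10 - 2*(-2)) - 8)² = (2*(20 + 4 - 2*4)/(-10 + 4) - 8)² = (2*(20 + 4 - 8)/(-6) - 8)² = (2*(-⅙)*16 - 8)² = (-16/3 - 8)² = (-40/3)² = 1600/9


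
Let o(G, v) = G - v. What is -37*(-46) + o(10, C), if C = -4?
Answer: 1716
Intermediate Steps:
-37*(-46) + o(10, C) = -37*(-46) + (10 - 1*(-4)) = 1702 + (10 + 4) = 1702 + 14 = 1716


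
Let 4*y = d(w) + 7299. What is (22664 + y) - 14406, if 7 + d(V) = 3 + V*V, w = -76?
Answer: 46103/4 ≈ 11526.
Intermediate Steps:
d(V) = -4 + V² (d(V) = -7 + (3 + V*V) = -7 + (3 + V²) = -4 + V²)
y = 13071/4 (y = ((-4 + (-76)²) + 7299)/4 = ((-4 + 5776) + 7299)/4 = (5772 + 7299)/4 = (¼)*13071 = 13071/4 ≈ 3267.8)
(22664 + y) - 14406 = (22664 + 13071/4) - 14406 = 103727/4 - 14406 = 46103/4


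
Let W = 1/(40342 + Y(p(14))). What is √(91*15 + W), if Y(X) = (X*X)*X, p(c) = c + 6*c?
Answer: √1315053276639474/981534 ≈ 36.946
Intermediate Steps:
p(c) = 7*c
Y(X) = X³ (Y(X) = X²*X = X³)
W = 1/981534 (W = 1/(40342 + (7*14)³) = 1/(40342 + 98³) = 1/(40342 + 941192) = 1/981534 ≈ 1.0188e-6)
√(91*15 + W) = √(91*15 + 1/981534) = √(1365 + 1/981534) = √(1339793911/981534) = √1315053276639474/981534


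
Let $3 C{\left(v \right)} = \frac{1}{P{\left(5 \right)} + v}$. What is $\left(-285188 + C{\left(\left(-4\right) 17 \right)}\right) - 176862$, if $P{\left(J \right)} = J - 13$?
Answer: $- \frac{105347401}{228} \approx -4.6205 \cdot 10^{5}$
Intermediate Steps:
$P{\left(J \right)} = -13 + J$
$C{\left(v \right)} = \frac{1}{3 \left(-8 + v\right)}$ ($C{\left(v \right)} = \frac{1}{3 \left(\left(-13 + 5\right) + v\right)} = \frac{1}{3 \left(-8 + v\right)}$)
$\left(-285188 + C{\left(\left(-4\right) 17 \right)}\right) - 176862 = \left(-285188 + \frac{1}{3 \left(-8 - 68\right)}\right) - 176862 = \left(-285188 + \frac{1}{3 \left(-76\right)}\right) - 176862 = \left(-285188 + \frac{1}{3} \left(- \frac{1}{76}\right)\right) - 176862 = \left(-285188 - \frac{1}{228}\right) - 176862 = - \frac{65022865}{228} - 176862 = - \frac{105347401}{228}$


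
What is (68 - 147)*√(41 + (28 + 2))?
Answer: -79*√71 ≈ -665.67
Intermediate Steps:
(68 - 147)*√(41 + (28 + 2)) = -79*√(41 + 30) = -79*√71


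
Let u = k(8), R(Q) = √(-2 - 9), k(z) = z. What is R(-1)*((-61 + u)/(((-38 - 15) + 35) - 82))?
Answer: 53*I*√11/100 ≈ 1.7578*I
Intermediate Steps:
R(Q) = I*√11 (R(Q) = √(-11) = I*√11)
u = 8
R(-1)*((-61 + u)/(((-38 - 15) + 35) - 82)) = (I*√11)*((-61 + 8)/(((-38 - 15) + 35) - 82)) = (I*√11)*(-53/((-53 + 35) - 82)) = (I*√11)*(-53/(-18 - 82)) = (I*√11)*(-53/(-100)) = (I*√11)*(-53*(-1/100)) = (I*√11)*(53/100) = 53*I*√11/100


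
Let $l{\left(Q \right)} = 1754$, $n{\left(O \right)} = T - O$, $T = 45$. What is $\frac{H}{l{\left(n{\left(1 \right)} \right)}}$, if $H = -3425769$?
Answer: $- \frac{3425769}{1754} \approx -1953.1$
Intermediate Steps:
$n{\left(O \right)} = 45 - O$
$\frac{H}{l{\left(n{\left(1 \right)} \right)}} = - \frac{3425769}{1754}$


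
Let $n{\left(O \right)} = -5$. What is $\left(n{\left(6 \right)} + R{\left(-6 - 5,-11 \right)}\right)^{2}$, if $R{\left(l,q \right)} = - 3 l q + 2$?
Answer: $133956$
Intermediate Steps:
$R{\left(l,q \right)} = 2 - 3 l q$ ($R{\left(l,q \right)} = - 3 l q + 2 = 2 - 3 l q$)
$\left(n{\left(6 \right)} + R{\left(-6 - 5,-11 \right)}\right)^{2} = \left(-5 + \left(2 - 3 \left(-6 - 5\right) \left(-11\right)\right)\right)^{2} = \left(-5 + \left(2 - \left(-33\right) \left(-11\right)\right)\right)^{2} = \left(-5 + \left(2 - 363\right)\right)^{2} = \left(-5 - 361\right)^{2} = \left(-366\right)^{2} = 133956$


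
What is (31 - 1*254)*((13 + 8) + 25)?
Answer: -10258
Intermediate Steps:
(31 - 1*254)*((13 + 8) + 25) = (31 - 254)*(21 + 25) = -223*46 = -10258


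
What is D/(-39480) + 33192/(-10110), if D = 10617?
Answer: -15752867/4434920 ≈ -3.5520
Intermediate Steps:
D/(-39480) + 33192/(-10110) = 10617/(-39480) + 33192/(-10110) = 10617*(-1/39480) + 33192*(-1/10110) = -3539/13160 - 5532/1685 = -15752867/4434920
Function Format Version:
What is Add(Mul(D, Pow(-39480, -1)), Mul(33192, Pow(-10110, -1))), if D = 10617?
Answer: Rational(-15752867, 4434920) ≈ -3.5520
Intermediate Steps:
Add(Mul(D, Pow(-39480, -1)), Mul(33192, Pow(-10110, -1))) = Add(Mul(10617, Pow(-39480, -1)), Mul(33192, Pow(-10110, -1))) = Add(Mul(10617, Rational(-1, 39480)), Mul(33192, Rational(-1, 10110))) = Add(Rational(-3539, 13160), Rational(-5532, 1685)) = Rational(-15752867, 4434920)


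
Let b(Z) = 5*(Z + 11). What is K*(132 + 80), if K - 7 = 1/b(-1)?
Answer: 37206/25 ≈ 1488.2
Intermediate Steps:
b(Z) = 55 + 5*Z (b(Z) = 5*(11 + Z) = 55 + 5*Z)
K = 351/50 (K = 7 + 1/(55 + 5*(-1)) = 7 + 1/(55 - 5) = 7 + 1/50 = 351/50 ≈ 7.0200)
K*(132 + 80) = 351*(132 + 80)/50 = (351/50)*212 = 37206/25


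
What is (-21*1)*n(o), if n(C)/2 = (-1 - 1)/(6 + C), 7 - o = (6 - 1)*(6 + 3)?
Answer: -21/8 ≈ -2.6250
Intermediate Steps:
o = -38 (o = 7 - (6 - 1)*(6 + 3) = 7 - 5*9 = 7 - 1*45 = 7 - 45 = -38)
n(C) = -4/(6 + C) (n(C) = 2*((-1 - 1)/(6 + C)) = 2*(-2/(6 + C)) = -4/(6 + C))
(-21*1)*n(o) = (-21*1)*(-4/(6 - 38)) = -(-84)/(-32) = -(-84)*(-1)/32 = -21*1/8 = -21/8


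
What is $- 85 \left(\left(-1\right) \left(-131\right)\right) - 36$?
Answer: $-11171$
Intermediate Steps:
$- 85 \left(\left(-1\right) \left(-131\right)\right) - 36 = \left(-85\right) 131 - 36 = -11135 - 36 = -11171$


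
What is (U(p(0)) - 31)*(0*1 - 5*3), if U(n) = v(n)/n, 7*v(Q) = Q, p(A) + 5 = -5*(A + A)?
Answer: 3240/7 ≈ 462.86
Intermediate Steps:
p(A) = -5 - 10*A (p(A) = -5 - 5*(A + A) = -5 - 10*A)
v(Q) = Q/7
U(n) = ⅐ (U(n) = (n/7)/n = ⅐)
(U(p(0)) - 31)*(0*1 - 5*3) = (⅐ - 31)*(0*1 - 5*3) = -216*(0 - 15)/7 = -216/7*(-15) = 3240/7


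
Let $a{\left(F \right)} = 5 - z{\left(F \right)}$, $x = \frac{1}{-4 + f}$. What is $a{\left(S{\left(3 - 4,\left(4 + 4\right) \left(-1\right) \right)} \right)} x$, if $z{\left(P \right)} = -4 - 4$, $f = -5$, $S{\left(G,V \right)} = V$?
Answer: $- \frac{13}{9} \approx -1.4444$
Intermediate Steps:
$z{\left(P \right)} = -8$ ($z{\left(P \right)} = -4 - 4 = -8$)
$x = - \frac{1}{9}$ ($x = \frac{1}{-4 - 5} = \frac{1}{-9} = - \frac{1}{9} \approx -0.11111$)
$a{\left(F \right)} = 13$ ($a{\left(F \right)} = 5 - -8 = 5 + 8 = 13$)
$a{\left(S{\left(3 - 4,\left(4 + 4\right) \left(-1\right) \right)} \right)} x = 13 \left(- \frac{1}{9}\right) = - \frac{13}{9}$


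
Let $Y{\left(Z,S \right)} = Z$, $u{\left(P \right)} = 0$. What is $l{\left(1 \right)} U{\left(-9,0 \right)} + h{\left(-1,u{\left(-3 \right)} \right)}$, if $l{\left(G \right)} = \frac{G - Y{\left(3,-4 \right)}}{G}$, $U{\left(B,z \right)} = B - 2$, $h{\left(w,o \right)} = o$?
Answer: $22$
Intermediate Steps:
$U{\left(B,z \right)} = -2 + B$ ($U{\left(B,z \right)} = B - 2 = -2 + B$)
$l{\left(G \right)} = \frac{-3 + G}{G}$ ($l{\left(G \right)} = \frac{G - 3}{G} = \frac{-3 + G}{G}$)
$l{\left(1 \right)} U{\left(-9,0 \right)} + h{\left(-1,u{\left(-3 \right)} \right)} = \frac{-3 + 1}{1} \left(-2 - 9\right) + 0 = 1 \left(-2\right) \left(-11\right) + 0 = \left(-2\right) \left(-11\right) + 0 = 22 + 0 = 22$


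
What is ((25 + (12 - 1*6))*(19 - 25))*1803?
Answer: -335358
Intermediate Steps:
((25 + (12 - 1*6))*(19 - 25))*1803 = ((25 + (12 - 6))*(-6))*1803 = ((25 + 6)*(-6))*1803 = (31*(-6))*1803 = -186*1803 = -335358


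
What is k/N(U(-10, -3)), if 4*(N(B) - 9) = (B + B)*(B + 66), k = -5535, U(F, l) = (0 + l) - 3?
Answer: 615/19 ≈ 32.368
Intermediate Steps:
U(F, l) = -3 + l (U(F, l) = l - 3 = -3 + l)
N(B) = 9 + B*(66 + B)/2 (N(B) = 9 + ((B + B)*(B + 66))/4 = 9 + ((2*B)*(66 + B))/4 = 9 + (2*B*(66 + B))/4 = 9 + B*(66 + B)/2)
k/N(U(-10, -3)) = -5535/(9 + (-3 - 3)²/2 + 33*(-3 - 3)) = -5535/(9 + (½)*(-6)² + 33*(-6)) = -5535/(9 + (½)*36 - 198) = -5535/(9 + 18 - 198) = -5535/(-171) = -5535*(-1/171) = 615/19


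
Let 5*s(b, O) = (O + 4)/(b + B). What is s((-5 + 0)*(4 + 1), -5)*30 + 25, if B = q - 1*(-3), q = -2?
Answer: 101/4 ≈ 25.250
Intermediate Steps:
B = 1 (B = -2 - 1*(-3) = -2 + 3 = 1)
s(b, O) = (4 + O)/(5*(1 + b)) (s(b, O) = ((O + 4)/(b + 1))/5 = ((4 + O)/(1 + b))/5 = (4 + O)/(5*(1 + b)))
s((-5 + 0)*(4 + 1), -5)*30 + 25 = ((4 - 5)/(5*(1 + (-5 + 0)*(4 + 1))))*30 + 25 = ((⅕)*(-1)/(1 - 5*5))*30 + 25 = ((⅕)*(-1)/(1 - 25))*30 + 25 = ((⅕)*(-1)/(-24))*30 + 25 = ((⅕)*(-1/24)*(-1))*30 + 25 = (1/120)*30 + 25 = ¼ + 25 = 101/4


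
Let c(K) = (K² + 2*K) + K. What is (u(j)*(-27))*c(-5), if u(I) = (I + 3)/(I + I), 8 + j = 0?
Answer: -675/8 ≈ -84.375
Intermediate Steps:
j = -8 (j = -8 + 0 = -8)
c(K) = K² + 3*K
u(I) = (3 + I)/(2*I) (u(I) = (3 + I)/((2*I)) = (3 + I)*(1/(2*I)) = (3 + I)/(2*I))
(u(j)*(-27))*c(-5) = (((½)*(3 - 8)/(-8))*(-27))*(-5*(3 - 5)) = (((½)*(-⅛)*(-5))*(-27))*(-5*(-2)) = ((5/16)*(-27))*10 = -135/16*10 = -675/8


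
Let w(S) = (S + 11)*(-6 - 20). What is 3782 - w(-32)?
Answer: 3236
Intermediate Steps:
w(S) = -286 - 26*S (w(S) = (11 + S)*(-26) = -286 - 26*S)
3782 - w(-32) = 3782 - (-286 - 26*(-32)) = 3782 - (-286 + 832) = 3782 - 1*546 = 3782 - 546 = 3236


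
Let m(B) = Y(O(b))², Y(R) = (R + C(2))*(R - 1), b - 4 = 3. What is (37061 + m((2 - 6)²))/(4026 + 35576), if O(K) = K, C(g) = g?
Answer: 39977/39602 ≈ 1.0095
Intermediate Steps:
b = 7 (b = 4 + 3 = 7)
Y(R) = (-1 + R)*(2 + R) (Y(R) = (R + 2)*(R - 1) = (2 + R)*(-1 + R) = (-1 + R)*(2 + R))
m(B) = 2916 (m(B) = (-2 + 7 + 7²)² = (-2 + 7 + 49)² = 54² = 2916)
(37061 + m((2 - 6)²))/(4026 + 35576) = (37061 + 2916)/(4026 + 35576) = 39977/39602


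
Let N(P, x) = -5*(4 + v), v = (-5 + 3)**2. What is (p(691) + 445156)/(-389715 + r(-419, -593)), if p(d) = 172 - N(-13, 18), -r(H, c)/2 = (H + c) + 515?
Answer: -445368/388721 ≈ -1.1457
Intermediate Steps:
v = 4 (v = (-2)**2 = 4)
N(P, x) = -40 (N(P, x) = -5*(4 + 4) = -5*8 = -40)
r(H, c) = -1030 - 2*H - 2*c (r(H, c) = -2*((H + c) + 515) = -2*(515 + H + c) = -1030 - 2*H - 2*c)
p(d) = 212 (p(d) = 172 - 1*(-40) = 172 + 40 = 212)
(p(691) + 445156)/(-389715 + r(-419, -593)) = (212 + 445156)/(-389715 + (-1030 - 2*(-419) - 2*(-593))) = 445368/(-389715 + (-1030 + 838 + 1186)) = 445368/(-389715 + 994) = 445368/(-388721) = 445368*(-1/388721) = -445368/388721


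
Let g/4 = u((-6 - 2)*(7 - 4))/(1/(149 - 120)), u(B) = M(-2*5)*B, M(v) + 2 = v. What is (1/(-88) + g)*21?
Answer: 61737963/88 ≈ 7.0157e+5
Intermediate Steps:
M(v) = -2 + v
u(B) = -12*B (u(B) = (-2 - 2*5)*B = (-2 - 10)*B = -12*B)
g = 33408 (g = 4*((-12*(-6 - 2)*(7 - 4))/(1/(149 - 120))) = 4*((-(-96)*3)/(1/29)) = 4*((-12*(-24))/(1/29)) = 4*(288*29) = 4*8352 = 33408)
(1/(-88) + g)*21 = (1/(-88) + 33408)*21 = (-1/88 + 33408)*21 = (2939903/88)*21 = 61737963/88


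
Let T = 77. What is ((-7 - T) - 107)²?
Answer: 36481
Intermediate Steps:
((-7 - T) - 107)² = ((-7 - 1*77) - 107)² = ((-7 - 77) - 107)² = (-84 - 107)² = (-191)² = 36481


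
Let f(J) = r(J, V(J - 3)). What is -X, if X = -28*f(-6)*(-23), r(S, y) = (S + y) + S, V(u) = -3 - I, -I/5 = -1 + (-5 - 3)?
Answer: 38640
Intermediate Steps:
I = 45 (I = -5*(-1 + (-5 - 3)) = -5*(-1 - 8) = -5*(-9) = 45)
V(u) = -48 (V(u) = -3 - 1*45 = -3 - 45 = -48)
r(S, y) = y + 2*S
f(J) = -48 + 2*J
X = -38640 (X = -28*(-48 + 2*(-6))*(-23) = -28*(-48 - 12)*(-23) = -28*(-60)*(-23) = 1680*(-23) = -38640)
-X = -1*(-38640) = 38640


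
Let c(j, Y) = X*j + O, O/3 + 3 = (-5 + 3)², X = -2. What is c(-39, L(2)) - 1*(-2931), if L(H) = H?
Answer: 3012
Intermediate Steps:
O = 3 (O = -9 + 3*(-5 + 3)² = -9 + 3*(-2)² = -9 + 3*4 = -9 + 12 = 3)
c(j, Y) = 3 - 2*j (c(j, Y) = -2*j + 3 = 3 - 2*j)
c(-39, L(2)) - 1*(-2931) = (3 - 2*(-39)) - 1*(-2931) = (3 + 78) + 2931 = 81 + 2931 = 3012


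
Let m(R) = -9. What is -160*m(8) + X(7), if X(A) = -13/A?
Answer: 10067/7 ≈ 1438.1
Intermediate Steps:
-160*m(8) + X(7) = -160*(-9) - 13/7 = 1440 - 13*⅐ = 1440 - 13/7 = 10067/7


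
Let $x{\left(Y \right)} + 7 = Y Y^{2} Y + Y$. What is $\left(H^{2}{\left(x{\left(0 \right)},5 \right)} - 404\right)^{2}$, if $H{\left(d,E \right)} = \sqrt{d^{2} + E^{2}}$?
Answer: $108900$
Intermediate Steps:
$x{\left(Y \right)} = -7 + Y + Y^{4}$ ($x{\left(Y \right)} = -7 + \left(Y Y^{2} Y + Y\right) = -7 + \left(Y^{3} Y + Y\right) = -7 + \left(Y^{4} + Y\right) = -7 + \left(Y + Y^{4}\right) = -7 + Y + Y^{4}$)
$H{\left(d,E \right)} = \sqrt{E^{2} + d^{2}}$
$\left(H^{2}{\left(x{\left(0 \right)},5 \right)} - 404\right)^{2} = \left(\left(\sqrt{5^{2} + \left(-7 + 0 + 0^{4}\right)^{2}}\right)^{2} - 404\right)^{2} = \left(\left(\sqrt{25 + \left(-7 + 0 + 0\right)^{2}}\right)^{2} - 404\right)^{2} = \left(\left(\sqrt{25 + \left(-7\right)^{2}}\right)^{2} - 404\right)^{2} = \left(\left(\sqrt{25 + 49}\right)^{2} - 404\right)^{2} = \left(\left(\sqrt{74}\right)^{2} - 404\right)^{2} = \left(74 - 404\right)^{2} = \left(-330\right)^{2} = 108900$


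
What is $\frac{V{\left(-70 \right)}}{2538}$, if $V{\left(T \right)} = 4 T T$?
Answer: $\frac{9800}{1269} \approx 7.7226$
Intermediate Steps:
$V{\left(T \right)} = 4 T^{2}$
$\frac{V{\left(-70 \right)}}{2538} = \frac{4 \left(-70\right)^{2}}{2538} = 4 \cdot 4900 \cdot \frac{1}{2538} = 19600 \cdot \frac{1}{2538} = \frac{9800}{1269}$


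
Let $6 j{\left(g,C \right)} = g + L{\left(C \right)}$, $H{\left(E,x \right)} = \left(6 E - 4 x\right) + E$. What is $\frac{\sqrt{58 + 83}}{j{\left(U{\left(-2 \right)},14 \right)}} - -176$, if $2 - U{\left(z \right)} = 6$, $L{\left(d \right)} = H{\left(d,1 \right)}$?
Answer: $176 + \frac{\sqrt{141}}{15} \approx 176.79$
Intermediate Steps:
$H{\left(E,x \right)} = - 4 x + 7 E$ ($H{\left(E,x \right)} = \left(- 4 x + 6 E\right) + E = - 4 x + 7 E$)
$L{\left(d \right)} = -4 + 7 d$ ($L{\left(d \right)} = \left(-4\right) 1 + 7 d = -4 + 7 d$)
$U{\left(z \right)} = -4$ ($U{\left(z \right)} = 2 - 6 = -4$)
$j{\left(g,C \right)} = - \frac{2}{3} + \frac{g}{6} + \frac{7 C}{6}$ ($j{\left(g,C \right)} = \frac{g + \left(-4 + 7 C\right)}{6} = \frac{-4 + g + 7 C}{6} = - \frac{2}{3} + \frac{g}{6} + \frac{7 C}{6}$)
$\frac{\sqrt{58 + 83}}{j{\left(U{\left(-2 \right)},14 \right)}} - -176 = \frac{\sqrt{58 + 83}}{- \frac{2}{3} + \frac{1}{6} \left(-4\right) + \frac{7}{6} \cdot 14} - -176 = \frac{\sqrt{141}}{- \frac{2}{3} - \frac{2}{3} + \frac{49}{3}} + 176 = \frac{\sqrt{141}}{15} + 176 = 176 + \frac{\sqrt{141}}{15}$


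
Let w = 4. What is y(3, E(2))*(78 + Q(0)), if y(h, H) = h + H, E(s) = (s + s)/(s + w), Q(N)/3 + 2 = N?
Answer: 264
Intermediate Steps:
Q(N) = -6 + 3*N
E(s) = 2*s/(4 + s) (E(s) = (s + s)/(s + 4) = (2*s)/(4 + s) = 2*s/(4 + s))
y(h, H) = H + h
y(3, E(2))*(78 + Q(0)) = (2*2/(4 + 2) + 3)*(78 + (-6 + 3*0)) = (2*2/6 + 3)*(78 + (-6 + 0)) = (2*2*(1/6) + 3)*(78 - 6) = (2/3 + 3)*72 = (11/3)*72 = 264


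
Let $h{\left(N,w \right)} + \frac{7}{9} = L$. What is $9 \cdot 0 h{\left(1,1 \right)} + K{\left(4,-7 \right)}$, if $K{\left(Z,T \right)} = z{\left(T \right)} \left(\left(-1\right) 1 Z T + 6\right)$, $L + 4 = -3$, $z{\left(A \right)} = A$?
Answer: $-238$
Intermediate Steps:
$L = -7$ ($L = -4 - 3 = -7$)
$K{\left(Z,T \right)} = T \left(6 - T Z\right)$ ($K{\left(Z,T \right)} = T \left(\left(-1\right) 1 Z T + 6\right) = T \left(- Z T + 6\right) = T \left(- T Z + 6\right) = T \left(6 - T Z\right)$)
$h{\left(N,w \right)} = - \frac{70}{9}$ ($h{\left(N,w \right)} = - \frac{7}{9} - 7 = - \frac{70}{9}$)
$9 \cdot 0 h{\left(1,1 \right)} + K{\left(4,-7 \right)} = 9 \cdot 0 \left(- \frac{70}{9}\right) - 7 \left(6 - \left(-7\right) 4\right) = 9 \cdot 0 - 7 \left(6 + 28\right) = 0 - 238 = -238$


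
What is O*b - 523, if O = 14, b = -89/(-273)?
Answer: -20219/39 ≈ -518.44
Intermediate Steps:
b = 89/273 (b = -89*(-1/273) = 89/273 ≈ 0.32601)
O*b - 523 = 14*(89/273) - 523 = 178/39 - 523 = -20219/39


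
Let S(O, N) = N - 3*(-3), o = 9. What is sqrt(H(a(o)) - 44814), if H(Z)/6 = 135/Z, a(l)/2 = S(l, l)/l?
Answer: I*sqrt(178446)/2 ≈ 211.21*I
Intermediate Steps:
S(O, N) = 9 + N (S(O, N) = N + 9 = 9 + N)
a(l) = 2*(9 + l)/l (a(l) = 2*((9 + l)/l) = 2*(9 + l)/l)
H(Z) = 810/Z (H(Z) = 6*(135/Z) = 810/Z)
sqrt(H(a(o)) - 44814) = sqrt(810/(2 + 18/9) - 44814) = sqrt(810/(2 + 18*(1/9)) - 44814) = sqrt(810/(2 + 2) - 44814) = sqrt(810/4 - 44814) = sqrt(810*(1/4) - 44814) = sqrt(405/2 - 44814) = sqrt(-89223/2) = I*sqrt(178446)/2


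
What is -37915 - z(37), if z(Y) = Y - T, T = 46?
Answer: -37906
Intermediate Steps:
z(Y) = -46 + Y (z(Y) = Y - 1*46 = Y - 46 = -46 + Y)
-37915 - z(37) = -37915 - (-46 + 37) = -37915 - 1*(-9) = -37915 + 9 = -37906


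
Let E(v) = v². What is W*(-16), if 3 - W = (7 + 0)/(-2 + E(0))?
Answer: -104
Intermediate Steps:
W = 13/2 (W = 3 - (7 + 0)/(-2 + 0²) = 3 - 7/(-2 + 0) = 3 - 7/(-2) = 3 - 7*(-1)/2 = 3 - 1*(-7/2) = 3 + 7/2 = 13/2 ≈ 6.5000)
W*(-16) = (13/2)*(-16) = -104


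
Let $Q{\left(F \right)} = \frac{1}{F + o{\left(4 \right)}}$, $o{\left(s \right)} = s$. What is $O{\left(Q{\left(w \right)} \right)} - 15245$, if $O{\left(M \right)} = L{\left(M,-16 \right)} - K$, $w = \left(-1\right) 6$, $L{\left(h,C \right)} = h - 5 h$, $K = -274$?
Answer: $-14969$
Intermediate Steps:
$L{\left(h,C \right)} = - 4 h$
$w = -6$
$Q{\left(F \right)} = \frac{1}{4 + F}$ ($Q{\left(F \right)} = \frac{1}{F + 4} = \frac{1}{4 + F}$)
$O{\left(M \right)} = 274 - 4 M$ ($O{\left(M \right)} = - 4 M - -274 = - 4 M + 274 = 274 - 4 M$)
$O{\left(Q{\left(w \right)} \right)} - 15245 = \left(274 - \frac{4}{4 - 6}\right) - 15245 = \left(274 - \frac{4}{-2}\right) - 15245 = \left(274 - -2\right) - 15245 = \left(274 + 2\right) - 15245 = 276 - 15245 = -14969$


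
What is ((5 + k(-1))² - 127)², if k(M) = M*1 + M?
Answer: 13924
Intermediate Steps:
k(M) = 2*M (k(M) = M + M = 2*M)
((5 + k(-1))² - 127)² = ((5 + 2*(-1))² - 127)² = ((5 - 2)² - 127)² = (3² - 127)² = (9 - 127)² = (-118)² = 13924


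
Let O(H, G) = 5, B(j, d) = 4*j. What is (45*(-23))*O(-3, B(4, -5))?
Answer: -5175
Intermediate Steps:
(45*(-23))*O(-3, B(4, -5)) = (45*(-23))*5 = -1035*5 = -5175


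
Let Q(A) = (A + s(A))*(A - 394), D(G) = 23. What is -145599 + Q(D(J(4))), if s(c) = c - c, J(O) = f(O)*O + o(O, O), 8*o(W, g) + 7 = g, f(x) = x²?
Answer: -154132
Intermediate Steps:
o(W, g) = -7/8 + g/8
J(O) = -7/8 + O³ + O/8 (J(O) = O²*O + (-7/8 + O/8) = O³ + (-7/8 + O/8) = -7/8 + O³ + O/8)
s(c) = 0
Q(A) = A*(-394 + A) (Q(A) = (A + 0)*(A - 394) = A*(-394 + A))
-145599 + Q(D(J(4))) = -145599 + 23*(-394 + 23) = -145599 + 23*(-371) = -145599 - 8533 = -154132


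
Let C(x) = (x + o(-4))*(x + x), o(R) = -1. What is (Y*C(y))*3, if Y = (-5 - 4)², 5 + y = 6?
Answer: 0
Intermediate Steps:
y = 1 (y = -5 + 6 = 1)
Y = 81 (Y = (-9)² = 81)
C(x) = 2*x*(-1 + x) (C(x) = (x - 1)*(x + x) = (-1 + x)*(2*x) = 2*x*(-1 + x))
(Y*C(y))*3 = (81*(2*1*(-1 + 1)))*3 = (81*(2*1*0))*3 = (81*0)*3 = 0*3 = 0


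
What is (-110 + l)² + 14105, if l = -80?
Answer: 50205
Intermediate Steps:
(-110 + l)² + 14105 = (-110 - 80)² + 14105 = (-190)² + 14105 = 36100 + 14105 = 50205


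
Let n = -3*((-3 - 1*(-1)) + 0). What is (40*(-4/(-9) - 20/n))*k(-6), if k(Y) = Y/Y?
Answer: -1040/9 ≈ -115.56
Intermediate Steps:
k(Y) = 1
n = 6 (n = -3*((-3 + 1) + 0) = -3*(-2 + 0) = -3*(-2) = 6)
(40*(-4/(-9) - 20/n))*k(-6) = (40*(-4/(-9) - 20/6))*1 = (40*(-4*(-⅑) - 20*⅙))*1 = (40*(4/9 - 10/3))*1 = (40*(-26/9))*1 = -1040/9*1 = -1040/9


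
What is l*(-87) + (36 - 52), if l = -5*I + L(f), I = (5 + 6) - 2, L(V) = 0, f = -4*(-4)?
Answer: 3899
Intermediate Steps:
f = 16
I = 9 (I = 11 - 2 = 9)
l = -45 (l = -5*9 + 0 = -45 + 0 = -45)
l*(-87) + (36 - 52) = -45*(-87) + (36 - 52) = 3915 - 16 = 3899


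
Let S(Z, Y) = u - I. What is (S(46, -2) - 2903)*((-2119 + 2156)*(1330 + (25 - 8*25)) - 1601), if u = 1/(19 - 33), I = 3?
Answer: -836768395/7 ≈ -1.1954e+8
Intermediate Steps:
u = -1/14 (u = 1/(-14) = -1/14 ≈ -0.071429)
S(Z, Y) = -43/14 (S(Z, Y) = -1/14 - 1*3 = -1/14 - 3 = -43/14)
(S(46, -2) - 2903)*((-2119 + 2156)*(1330 + (25 - 8*25)) - 1601) = (-43/14 - 2903)*((-2119 + 2156)*(1330 + (25 - 8*25)) - 1601) = -40685*(37*(1330 + (25 - 200)) - 1601)/14 = -40685*(37*(1330 - 175) - 1601)/14 = -40685*(37*1155 - 1601)/14 = -40685*(42735 - 1601)/14 = -40685/14*41134 = -836768395/7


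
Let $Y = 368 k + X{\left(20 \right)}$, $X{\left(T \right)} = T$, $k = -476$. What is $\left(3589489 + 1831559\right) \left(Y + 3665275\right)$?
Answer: $18920145993096$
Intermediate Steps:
$Y = -175148$ ($Y = 368 \left(-476\right) + 20 = -175168 + 20 = -175148$)
$\left(3589489 + 1831559\right) \left(Y + 3665275\right) = \left(3589489 + 1831559\right) \left(-175148 + 3665275\right) = 5421048 \cdot 3490127 = 18920145993096$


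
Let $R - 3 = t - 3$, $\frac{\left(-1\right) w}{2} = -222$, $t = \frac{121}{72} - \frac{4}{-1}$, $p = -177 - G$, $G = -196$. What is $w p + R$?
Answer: $\frac{607801}{72} \approx 8441.7$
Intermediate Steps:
$p = 19$ ($p = -177 - -196 = -177 + 196 = 19$)
$t = \frac{409}{72}$ ($t = 121 \cdot \frac{1}{72} - -4 = \frac{121}{72} + 4 = \frac{409}{72} \approx 5.6806$)
$w = 444$ ($w = \left(-2\right) \left(-222\right) = 444$)
$R = \frac{409}{72}$ ($R = 3 + \left(\frac{409}{72} - 3\right) = 3 + \frac{193}{72} = \frac{409}{72} \approx 5.6806$)
$w p + R = 444 \cdot 19 + \frac{409}{72} = 8436 + \frac{409}{72} = \frac{607801}{72}$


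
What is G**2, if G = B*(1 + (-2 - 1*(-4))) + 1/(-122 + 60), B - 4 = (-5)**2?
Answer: 29084449/3844 ≈ 7566.2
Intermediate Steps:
B = 29 (B = 4 + (-5)**2 = 4 + 25 = 29)
G = 5393/62 (G = 29*(1 + (-2 - 1*(-4))) + 1/(-122 + 60) = 29*(1 + (-2 + 4)) + 1/(-62) = 29*(1 + 2) - 1/62 = 29*3 - 1/62 = 87 - 1/62 = 5393/62 ≈ 86.984)
G**2 = (5393/62)**2 = 29084449/3844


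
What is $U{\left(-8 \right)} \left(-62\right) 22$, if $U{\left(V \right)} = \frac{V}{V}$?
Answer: $-1364$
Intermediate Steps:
$U{\left(V \right)} = 1$
$U{\left(-8 \right)} \left(-62\right) 22 = 1 \left(-62\right) 22 = \left(-62\right) 22 = -1364$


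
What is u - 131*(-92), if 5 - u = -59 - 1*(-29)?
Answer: 12087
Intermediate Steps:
u = 35 (u = 5 - (-59 - 1*(-29)) = 5 - (-59 + 29) = 5 - 1*(-30) = 5 + 30 = 35)
u - 131*(-92) = 35 - 131*(-92) = 35 + 12052 = 12087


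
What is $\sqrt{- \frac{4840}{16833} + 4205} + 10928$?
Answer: $10928 + \frac{5 \sqrt{47656192461}}{16833} \approx 10993.0$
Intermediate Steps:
$\sqrt{- \frac{4840}{16833} + 4205} + 10928 = \sqrt{\frac{70777925}{16833}} + 10928 = \frac{5 \sqrt{47656192461}}{16833} + 10928 = 10928 + \frac{5 \sqrt{47656192461}}{16833}$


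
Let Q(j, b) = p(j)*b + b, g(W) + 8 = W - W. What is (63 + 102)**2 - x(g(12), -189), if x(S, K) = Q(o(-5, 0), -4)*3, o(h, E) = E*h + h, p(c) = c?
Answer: 27177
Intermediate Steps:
o(h, E) = h + E*h
g(W) = -8 (g(W) = -8 + (W - W) = -8 + 0 = -8)
Q(j, b) = b + b*j (Q(j, b) = j*b + b = b*j + b = b + b*j)
x(S, K) = 48 (x(S, K) = -4*(1 - 5*(1 + 0))*3 = -4*(1 - 5*1)*3 = -4*(1 - 5)*3 = -4*(-4)*3 = 16*3 = 48)
(63 + 102)**2 - x(g(12), -189) = (63 + 102)**2 - 1*48 = 165**2 - 48 = 27225 - 48 = 27177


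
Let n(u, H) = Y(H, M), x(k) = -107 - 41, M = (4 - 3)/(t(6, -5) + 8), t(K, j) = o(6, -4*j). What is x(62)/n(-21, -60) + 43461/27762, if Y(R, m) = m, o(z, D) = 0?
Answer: -10942249/9254 ≈ -1182.4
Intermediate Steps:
t(K, j) = 0
M = ⅛ (M = (4 - 3)/(0 + 8) = 1/8 = 1*(⅛) = ⅛ ≈ 0.12500)
x(k) = -148
n(u, H) = ⅛
x(62)/n(-21, -60) + 43461/27762 = -148/⅛ + 43461/27762 = -148*8 + 43461*(1/27762) = -1184 + 14487/9254 = -10942249/9254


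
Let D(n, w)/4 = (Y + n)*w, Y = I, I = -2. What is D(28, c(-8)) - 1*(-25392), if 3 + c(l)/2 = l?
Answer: 23104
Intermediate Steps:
Y = -2
c(l) = -6 + 2*l
D(n, w) = 4*w*(-2 + n) (D(n, w) = 4*((-2 + n)*w) = 4*(w*(-2 + n)) = 4*w*(-2 + n))
D(28, c(-8)) - 1*(-25392) = 4*(-6 + 2*(-8))*(-2 + 28) - 1*(-25392) = 4*(-6 - 16)*26 + 25392 = 4*(-22)*26 + 25392 = -2288 + 25392 = 23104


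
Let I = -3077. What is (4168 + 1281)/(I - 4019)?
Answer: -5449/7096 ≈ -0.76790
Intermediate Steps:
(4168 + 1281)/(I - 4019) = (4168 + 1281)/(-3077 - 4019) = 5449/(-7096) = 5449*(-1/7096) = -5449/7096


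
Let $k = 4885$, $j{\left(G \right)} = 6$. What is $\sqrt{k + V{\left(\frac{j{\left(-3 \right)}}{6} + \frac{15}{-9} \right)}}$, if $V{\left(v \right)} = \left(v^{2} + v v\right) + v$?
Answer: $\frac{\sqrt{43967}}{3} \approx 69.894$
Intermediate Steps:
$V{\left(v \right)} = v + 2 v^{2}$ ($V{\left(v \right)} = \left(v^{2} + v^{2}\right) + v = 2 v^{2} + v = v + 2 v^{2}$)
$\sqrt{k + V{\left(\frac{j{\left(-3 \right)}}{6} + \frac{15}{-9} \right)}} = \sqrt{4885 + \left(\frac{6}{6} + \frac{15}{-9}\right) \left(1 + 2 \left(\frac{6}{6} + \frac{15}{-9}\right)\right)} = \sqrt{4885 + \left(6 \cdot \frac{1}{6} + 15 \left(- \frac{1}{9}\right)\right) \left(1 + 2 \left(6 \cdot \frac{1}{6} + 15 \left(- \frac{1}{9}\right)\right)\right)} = \sqrt{4885 + \left(1 - \frac{5}{3}\right) \left(1 + 2 \left(1 - \frac{5}{3}\right)\right)} = \sqrt{4885 - \frac{2 \left(1 + 2 \left(- \frac{2}{3}\right)\right)}{3}} = \sqrt{4885 - \frac{2 \left(1 - \frac{4}{3}\right)}{3}} = \sqrt{4885 - - \frac{2}{9}} = \sqrt{4885 + \frac{2}{9}} = \sqrt{\frac{43967}{9}} = \frac{\sqrt{43967}}{3}$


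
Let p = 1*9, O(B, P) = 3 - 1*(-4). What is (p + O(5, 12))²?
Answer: 256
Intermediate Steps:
O(B, P) = 7 (O(B, P) = 3 + 4 = 7)
p = 9
(p + O(5, 12))² = (9 + 7)² = 16² = 256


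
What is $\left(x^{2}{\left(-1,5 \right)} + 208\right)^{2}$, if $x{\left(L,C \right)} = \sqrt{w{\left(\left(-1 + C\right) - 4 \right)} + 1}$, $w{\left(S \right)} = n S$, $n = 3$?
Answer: $43681$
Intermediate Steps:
$w{\left(S \right)} = 3 S$
$x{\left(L,C \right)} = \sqrt{-14 + 3 C}$ ($x{\left(L,C \right)} = \sqrt{3 \left(\left(-1 + C\right) - 4\right) + 1} = \sqrt{3 \left(-5 + C\right) + 1} = \sqrt{\left(-15 + 3 C\right) + 1} = \sqrt{-14 + 3 C}$)
$\left(x^{2}{\left(-1,5 \right)} + 208\right)^{2} = \left(\left(\sqrt{-14 + 3 \cdot 5}\right)^{2} + 208\right)^{2} = \left(\left(\sqrt{-14 + 15}\right)^{2} + 208\right)^{2} = \left(\left(\sqrt{1}\right)^{2} + 208\right)^{2} = \left(1^{2} + 208\right)^{2} = \left(1 + 208\right)^{2} = 209^{2} = 43681$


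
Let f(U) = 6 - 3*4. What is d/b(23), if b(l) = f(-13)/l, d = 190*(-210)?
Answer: 152950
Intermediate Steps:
d = -39900
f(U) = -6 (f(U) = 6 - 12 = -6)
b(l) = -6/l
d/b(23) = -39900/((-6/23)) = -39900/((-6*1/23)) = -39900/(-6/23) = -39900*(-23/6) = 152950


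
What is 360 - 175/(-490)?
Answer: 5045/14 ≈ 360.36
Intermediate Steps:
360 - 175/(-490) = 360 - 175*(-1)/490 = 360 - 1*(-5/14) = 360 + 5/14 = 5045/14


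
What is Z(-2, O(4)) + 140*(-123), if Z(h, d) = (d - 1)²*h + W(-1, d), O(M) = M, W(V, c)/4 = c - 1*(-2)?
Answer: -17214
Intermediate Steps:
W(V, c) = 8 + 4*c (W(V, c) = 4*(c - 1*(-2)) = 4*(c + 2) = 4*(2 + c) = 8 + 4*c)
Z(h, d) = 8 + 4*d + h*(-1 + d)² (Z(h, d) = (d - 1)²*h + (8 + 4*d) = (-1 + d)²*h + (8 + 4*d) = h*(-1 + d)² + (8 + 4*d) = 8 + 4*d + h*(-1 + d)²)
Z(-2, O(4)) + 140*(-123) = (8 + 4*4 - 2*(-1 + 4)²) + 140*(-123) = (8 + 16 - 2*3²) - 17220 = (8 + 16 - 2*9) - 17220 = (8 + 16 - 18) - 17220 = 6 - 17220 = -17214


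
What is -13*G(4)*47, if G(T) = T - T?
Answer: 0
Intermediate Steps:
G(T) = 0
-13*G(4)*47 = -13*0*47 = 0*47 = 0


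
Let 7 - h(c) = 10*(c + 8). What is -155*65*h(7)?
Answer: 1440725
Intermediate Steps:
h(c) = -73 - 10*c (h(c) = 7 - 10*(c + 8) = 7 - 10*(8 + c) = 7 - (80 + 10*c) = 7 + (-80 - 10*c) = -73 - 10*c)
-155*65*h(7) = -155*65*(-73 - 10*7) = -10075*(-73 - 70) = -10075*(-143) = -1*(-1440725) = 1440725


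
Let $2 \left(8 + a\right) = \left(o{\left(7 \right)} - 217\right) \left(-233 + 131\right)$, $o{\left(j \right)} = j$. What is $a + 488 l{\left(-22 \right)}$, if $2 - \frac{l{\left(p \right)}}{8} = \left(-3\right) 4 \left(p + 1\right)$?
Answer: $-965298$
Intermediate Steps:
$l{\left(p \right)} = 112 + 96 p$ ($l{\left(p \right)} = 16 - 8 \left(-3\right) 4 \left(p + 1\right) = 16 - 8 \left(- 12 \left(1 + p\right)\right) = 16 - 8 \left(-12 - 12 p\right) = 16 + \left(96 + 96 p\right) = 112 + 96 p$)
$a = 10702$ ($a = -8 + \frac{\left(7 - 217\right) \left(-233 + 131\right)}{2} = -8 + \frac{\left(-210\right) \left(-102\right)}{2} = -8 + \frac{1}{2} \cdot 21420 = -8 + 10710 = 10702$)
$a + 488 l{\left(-22 \right)} = 10702 + 488 \left(112 + 96 \left(-22\right)\right) = 10702 + 488 \left(112 - 2112\right) = 10702 + 488 \left(-2000\right) = 10702 - 976000 = -965298$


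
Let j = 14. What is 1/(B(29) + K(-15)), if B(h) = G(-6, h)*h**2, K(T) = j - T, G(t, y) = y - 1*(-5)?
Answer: 1/28623 ≈ 3.4937e-5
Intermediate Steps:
G(t, y) = 5 + y (G(t, y) = y + 5 = 5 + y)
K(T) = 14 - T
B(h) = h**2*(5 + h) (B(h) = (5 + h)*h**2 = h**2*(5 + h))
1/(B(29) + K(-15)) = 1/(29**2*(5 + 29) + (14 - 1*(-15))) = 1/(841*34 + (14 + 15)) = 1/(28594 + 29) = 1/28623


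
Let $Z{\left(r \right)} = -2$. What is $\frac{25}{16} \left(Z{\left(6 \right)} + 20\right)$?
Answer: $\frac{225}{8} \approx 28.125$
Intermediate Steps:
$\frac{25}{16} \left(Z{\left(6 \right)} + 20\right) = \frac{25}{16} \left(-2 + 20\right) = 25 \cdot \frac{1}{16} \cdot 18 = \frac{25}{16} \cdot 18 = \frac{225}{8}$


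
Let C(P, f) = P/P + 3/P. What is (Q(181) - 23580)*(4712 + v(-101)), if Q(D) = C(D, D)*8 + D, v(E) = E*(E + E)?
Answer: -106326322158/181 ≈ -5.8744e+8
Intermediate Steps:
C(P, f) = 1 + 3/P
v(E) = 2*E² (v(E) = E*(2*E) = 2*E²)
Q(D) = D + 8*(3 + D)/D (Q(D) = ((3 + D)/D)*8 + D = 8*(3 + D)/D + D = D + 8*(3 + D)/D)
(Q(181) - 23580)*(4712 + v(-101)) = ((8 + 181 + 24/181) - 23580)*(4712 + 2*(-101)²) = ((8 + 181 + 24*(1/181)) - 23580)*(4712 + 2*10201) = ((8 + 181 + 24/181) - 23580)*(4712 + 20402) = (34233/181 - 23580)*25114 = -4233747/181*25114 = -106326322158/181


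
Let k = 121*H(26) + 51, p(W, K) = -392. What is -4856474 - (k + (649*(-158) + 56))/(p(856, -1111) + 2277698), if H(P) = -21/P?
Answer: -95850536396431/19736652 ≈ -4.8565e+6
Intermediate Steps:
k = -1215/26 (k = 121*(-21/26) + 51 = -2541/26 + 51 = -1215/26 ≈ -46.731)
-4856474 - (k + (649*(-158) + 56))/(p(856, -1111) + 2277698) = -4856474 - (-1215/26 + (649*(-158) + 56))/(-392 + 2277698) = -4856474 - (-1215/26 + (-102542 + 56))/2277306 = -4856474 - (-1215/26 - 102486)/2277306 = -4856474 - (-2665851)/(26*2277306) = -4856474 - 1*(-888617/19736652) = -4856474 + 888617/19736652 = -95850536396431/19736652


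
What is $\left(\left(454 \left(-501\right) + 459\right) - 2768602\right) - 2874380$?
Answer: $-5869977$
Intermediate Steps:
$\left(\left(454 \left(-501\right) + 459\right) - 2768602\right) - 2874380 = \left(\left(-227454 + 459\right) - 2768602\right) - 2874380 = \left(-226995 - 2768602\right) - 2874380 = -2995597 - 2874380 = -5869977$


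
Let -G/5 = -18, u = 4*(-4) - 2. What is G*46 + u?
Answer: 4122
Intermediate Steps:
u = -18 (u = -16 - 2 = -18)
G = 90 (G = -5*(-18) = 90)
G*46 + u = 90*46 - 18 = 4140 - 18 = 4122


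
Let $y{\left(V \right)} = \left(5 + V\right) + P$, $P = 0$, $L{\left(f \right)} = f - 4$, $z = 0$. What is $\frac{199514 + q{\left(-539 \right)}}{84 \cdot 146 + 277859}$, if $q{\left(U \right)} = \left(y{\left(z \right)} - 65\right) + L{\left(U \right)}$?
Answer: $\frac{198911}{290123} \approx 0.68561$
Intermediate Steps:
$L{\left(f \right)} = -4 + f$ ($L{\left(f \right)} = f - 4 = -4 + f$)
$y{\left(V \right)} = 5 + V$ ($y{\left(V \right)} = \left(5 + V\right) + 0 = 5 + V$)
$q{\left(U \right)} = -64 + U$ ($q{\left(U \right)} = \left(\left(5 + 0\right) - 65\right) + \left(-4 + U\right) = \left(5 - 65\right) + \left(-4 + U\right) = -60 + \left(-4 + U\right) = -64 + U$)
$\frac{199514 + q{\left(-539 \right)}}{84 \cdot 146 + 277859} = \frac{199514 - 603}{84 \cdot 146 + 277859} = \frac{199514 - 603}{12264 + 277859} = \frac{198911}{290123}$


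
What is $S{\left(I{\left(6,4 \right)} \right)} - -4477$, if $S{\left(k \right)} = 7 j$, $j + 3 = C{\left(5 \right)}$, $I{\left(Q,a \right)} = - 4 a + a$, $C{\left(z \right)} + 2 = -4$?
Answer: $4414$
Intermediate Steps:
$C{\left(z \right)} = -6$ ($C{\left(z \right)} = -2 - 4 = -6$)
$I{\left(Q,a \right)} = - 3 a$
$j = -9$ ($j = -3 - 6 = -9$)
$S{\left(k \right)} = -63$ ($S{\left(k \right)} = 7 \left(-9\right) = -63$)
$S{\left(I{\left(6,4 \right)} \right)} - -4477 = -63 - -4477 = -63 + 4477 = 4414$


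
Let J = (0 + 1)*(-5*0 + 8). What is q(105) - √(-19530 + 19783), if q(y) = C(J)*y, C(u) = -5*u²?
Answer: -33600 - √253 ≈ -33616.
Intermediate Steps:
J = 8 (J = 1*(0 + 8) = 1*8 = 8)
q(y) = -320*y (q(y) = (-5*8²)*y = (-5*64)*y = -320*y)
q(105) - √(-19530 + 19783) = -320*105 - √(-19530 + 19783) = -33600 - √253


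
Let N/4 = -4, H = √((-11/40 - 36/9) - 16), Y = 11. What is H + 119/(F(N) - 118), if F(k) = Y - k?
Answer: -17/13 + I*√8110/20 ≈ -1.3077 + 4.5028*I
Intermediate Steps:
H = I*√8110/20 (H = √((-11*1/40 - 36*⅑) - 16) = √((-11/40 - 4) - 16) = √(-171/40 - 16) = √(-811/40) = I*√8110/20 ≈ 4.5028*I)
N = -16 (N = 4*(-4) = -16)
F(k) = 11 - k
H + 119/(F(N) - 118) = I*√8110/20 + 119/((11 - 1*(-16)) - 118) = I*√8110/20 + 119/((11 + 16) - 118) = I*√8110/20 + 119/(27 - 118) = I*√8110/20 + 119/(-91) = I*√8110/20 - 1/91*119 = I*√8110/20 - 17/13 = -17/13 + I*√8110/20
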